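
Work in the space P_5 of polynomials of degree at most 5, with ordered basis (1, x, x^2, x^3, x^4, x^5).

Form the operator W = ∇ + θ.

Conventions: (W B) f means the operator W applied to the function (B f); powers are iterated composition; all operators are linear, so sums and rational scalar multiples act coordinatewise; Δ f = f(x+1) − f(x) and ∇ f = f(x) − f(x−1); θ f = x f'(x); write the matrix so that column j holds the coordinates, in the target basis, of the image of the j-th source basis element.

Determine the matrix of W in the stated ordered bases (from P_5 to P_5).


image of 1: 0
image of x: x + 1
image of x^2: 2x^2 + 2x - 1
image of x^3: 3x^3 + 3x^2 - 3x + 1
image of x^4: 4x^4 + 4x^3 - 6x^2 + 4x - 1
image of x^5: 5x^5 + 5x^4 - 10x^3 + 10x^2 - 5x + 1
each image's coordinates form column j of the matrix

the matrix is [[0, 1, -1, 1, -1, 1]; [0, 1, 2, -3, 4, -5]; [0, 0, 2, 3, -6, 10]; [0, 0, 0, 3, 4, -10]; [0, 0, 0, 0, 4, 5]; [0, 0, 0, 0, 0, 5]] (rows listed top to bottom)


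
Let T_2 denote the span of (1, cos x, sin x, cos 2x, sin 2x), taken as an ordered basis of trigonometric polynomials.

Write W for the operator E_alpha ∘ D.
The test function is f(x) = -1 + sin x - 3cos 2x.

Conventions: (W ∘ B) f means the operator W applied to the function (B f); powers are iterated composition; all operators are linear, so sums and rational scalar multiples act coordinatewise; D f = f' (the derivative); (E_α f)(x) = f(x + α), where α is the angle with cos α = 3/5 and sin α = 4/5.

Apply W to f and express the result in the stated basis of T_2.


the image equals g(x) = (3/5)cos x - (4/5)sin x + (144/25)cos 2x - (42/25)sin 2x

D f = cos x + 6sin 2x
E_alpha D f = (3/5)cos x - (4/5)sin x + (144/25)cos 2x - (42/25)sin 2x


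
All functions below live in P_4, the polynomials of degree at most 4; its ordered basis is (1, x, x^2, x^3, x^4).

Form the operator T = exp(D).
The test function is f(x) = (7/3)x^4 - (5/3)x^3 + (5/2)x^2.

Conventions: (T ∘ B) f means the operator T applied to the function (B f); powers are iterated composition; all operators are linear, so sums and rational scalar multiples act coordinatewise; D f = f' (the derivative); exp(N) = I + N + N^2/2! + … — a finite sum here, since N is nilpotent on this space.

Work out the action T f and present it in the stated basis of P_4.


the image equals g(x) = (7/3)x^4 + (23/3)x^3 + (23/2)x^2 + (28/3)x + 19/6

order-1 term: (28/3)x^3 - 5x^2 + 5x
order-2 term: 14x^2 - 5x + 5/2
order-3 term: (28/3)x - 5/3
order-4 term: 7/3
the series for exp(D) f terminates at order 4
exp(D) f = (7/3)x^4 + (23/3)x^3 + (23/2)x^2 + (28/3)x + 19/6


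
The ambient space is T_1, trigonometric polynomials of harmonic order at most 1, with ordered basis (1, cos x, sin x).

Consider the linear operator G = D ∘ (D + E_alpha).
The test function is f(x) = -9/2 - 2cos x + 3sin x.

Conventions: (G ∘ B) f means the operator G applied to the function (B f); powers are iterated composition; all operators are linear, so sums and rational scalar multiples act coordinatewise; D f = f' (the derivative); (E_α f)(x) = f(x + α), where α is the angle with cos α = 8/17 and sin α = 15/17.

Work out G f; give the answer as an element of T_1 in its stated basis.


D f = 3cos x + 2sin x
E_alpha f = -9/2 + (29/17)cos x + (54/17)sin x
(D + E_alpha) f = -9/2 + (80/17)cos x + (88/17)sin x
D (D + E_alpha) f = (88/17)cos x - (80/17)sin x

the image equals g(x) = (88/17)cos x - (80/17)sin x


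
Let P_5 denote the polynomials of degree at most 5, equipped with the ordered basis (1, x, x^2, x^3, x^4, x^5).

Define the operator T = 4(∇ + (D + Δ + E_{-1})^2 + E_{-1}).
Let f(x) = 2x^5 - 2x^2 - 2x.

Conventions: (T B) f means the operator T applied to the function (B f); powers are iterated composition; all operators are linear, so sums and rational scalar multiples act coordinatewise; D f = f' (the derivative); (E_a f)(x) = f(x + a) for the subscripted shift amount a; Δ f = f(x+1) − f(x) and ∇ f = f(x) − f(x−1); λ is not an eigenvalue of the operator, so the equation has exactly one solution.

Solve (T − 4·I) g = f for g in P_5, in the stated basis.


write g with unknown coordinates in the stated basis and equate coefficients in (T − 4·I) g = f
solving from the highest basis element down gives g = (1/2)x^5 - 5x^4 + 10x^3 + (119/2)x^2 - (497/2)x + 150
check: T g = 4x^5 - 20x^4 + 40x^3 + 236x^2 - 996x + 600
so T g − 4·g = 2x^5 - 2x^2 - 2x = f ✓

g(x) = (1/2)x^5 - 5x^4 + 10x^3 + (119/2)x^2 - (497/2)x + 150


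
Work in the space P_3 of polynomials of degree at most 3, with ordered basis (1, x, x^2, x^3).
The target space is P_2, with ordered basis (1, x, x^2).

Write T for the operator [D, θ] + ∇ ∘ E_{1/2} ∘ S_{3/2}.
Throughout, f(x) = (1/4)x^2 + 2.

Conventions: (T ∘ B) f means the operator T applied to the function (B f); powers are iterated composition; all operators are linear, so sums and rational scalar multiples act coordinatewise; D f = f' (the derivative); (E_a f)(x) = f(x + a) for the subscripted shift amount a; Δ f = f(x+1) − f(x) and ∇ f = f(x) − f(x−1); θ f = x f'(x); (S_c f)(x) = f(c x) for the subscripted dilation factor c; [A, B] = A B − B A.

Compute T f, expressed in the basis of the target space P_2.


the image equals g(x) = (13/8)x

θ f = (1/2)x^2
D θ f = x
D f = (1/2)x
θ D f = (1/2)x
[D, θ] f = (1/2)x
S_{3/2} f = (9/16)x^2 + 2
E_{1/2} S_{3/2} f = (9/16)x^2 + (9/16)x + 137/64
∇ E_{1/2} S_{3/2} f = (9/8)x
([D, θ] + ∇ ∘ E_{1/2} ∘ S_{3/2}) f = (13/8)x


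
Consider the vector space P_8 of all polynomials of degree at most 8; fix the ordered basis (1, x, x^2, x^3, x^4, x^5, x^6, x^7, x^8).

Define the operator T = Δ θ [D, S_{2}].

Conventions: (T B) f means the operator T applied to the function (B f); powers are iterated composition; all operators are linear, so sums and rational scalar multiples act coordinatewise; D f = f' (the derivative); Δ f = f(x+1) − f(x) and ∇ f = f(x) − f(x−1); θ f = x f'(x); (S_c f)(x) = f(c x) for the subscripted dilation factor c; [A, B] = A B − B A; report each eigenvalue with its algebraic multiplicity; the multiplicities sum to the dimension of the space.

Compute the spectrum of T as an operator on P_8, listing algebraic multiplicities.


λ = 0 (multiplicity 9)

image of 1: 0
image of x: 0
image of x^2: 4
image of x^3: 48x + 24
image of x^4: 288x^2 + 288x + 96
image of x^5: 1280x^3 + 1920x^2 + 1280x + 320
image of x^6: 4800x^4 + 9600x^3 + 9600x^2 + 4800x + 960
image of x^7: 16128x^5 + 40320x^4 + 53760x^3 + 40320x^2 + 16128x + 2688
image of x^8: 50176x^6 + 150528x^5 + 250880x^4 + 250880x^3 + 150528x^2 + 50176x + 7168
the matrix is upper triangular; its diagonal is (0, 0, 0, 0, 0, 0, 0, 0, 0)
for a triangular matrix the eigenvalues are the diagonal entries, with algebraic multiplicity their repetition count


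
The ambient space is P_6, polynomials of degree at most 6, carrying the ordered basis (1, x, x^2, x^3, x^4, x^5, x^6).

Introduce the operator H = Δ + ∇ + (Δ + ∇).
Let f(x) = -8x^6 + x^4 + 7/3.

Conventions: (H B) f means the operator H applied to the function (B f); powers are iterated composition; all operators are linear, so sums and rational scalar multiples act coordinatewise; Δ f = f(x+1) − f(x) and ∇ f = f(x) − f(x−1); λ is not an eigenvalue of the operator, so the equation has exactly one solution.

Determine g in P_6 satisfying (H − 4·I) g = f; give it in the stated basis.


the image equals g(x) = 2x^6 + 12x^5 + (239/4)x^4 + 279x^3 + 957x^2 + 2165x + 29465/12

write g with unknown coordinates in the stated basis and equate coefficients in (H − 4·I) g = f
solving from the highest basis element down gives g = 2x^6 + 12x^5 + (239/4)x^4 + 279x^3 + 957x^2 + 2165x + 29465/12
check: H g = 48x^5 + 240x^4 + 1116x^3 + 3828x^2 + 8660x + 9824
so H g − 4·g = -8x^6 + x^4 + 7/3 = f ✓


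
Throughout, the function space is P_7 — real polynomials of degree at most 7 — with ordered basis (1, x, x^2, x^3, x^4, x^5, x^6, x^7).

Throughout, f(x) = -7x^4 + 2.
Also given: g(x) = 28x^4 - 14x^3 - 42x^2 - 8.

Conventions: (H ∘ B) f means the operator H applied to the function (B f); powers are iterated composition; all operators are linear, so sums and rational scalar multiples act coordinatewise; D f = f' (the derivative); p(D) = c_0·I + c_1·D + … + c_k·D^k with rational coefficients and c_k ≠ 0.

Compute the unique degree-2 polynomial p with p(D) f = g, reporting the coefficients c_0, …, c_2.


c_0 = -4, c_1 = 1/2, c_2 = 1/2

D^0 f = -7x^4 + 2
D^1 f = -28x^3
D^2 f = -84x^2
matching coefficients of g against c_0 f + c_1 Df + … from the top degree down determines the c_i
solution: c_0 = -4, c_1 = 1/2, c_2 = 1/2


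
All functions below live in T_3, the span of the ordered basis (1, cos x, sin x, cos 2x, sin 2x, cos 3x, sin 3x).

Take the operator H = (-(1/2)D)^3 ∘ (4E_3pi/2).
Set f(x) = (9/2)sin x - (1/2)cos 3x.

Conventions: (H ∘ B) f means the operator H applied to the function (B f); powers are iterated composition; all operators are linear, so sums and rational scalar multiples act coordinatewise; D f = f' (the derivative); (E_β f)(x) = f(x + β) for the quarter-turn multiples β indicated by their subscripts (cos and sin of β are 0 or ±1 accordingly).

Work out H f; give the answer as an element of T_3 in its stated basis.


E_3pi/2 f = -(9/2)cos x + (1/2)sin 3x
(4E_3pi/2) f = -18cos x + 2sin 3x
D (4E_3pi/2) f = 18sin x + 6cos 3x
(-(1/2)D) (4E_3pi/2) f = -9sin x - 3cos 3x
D (-(1/2)D) (4E_3pi/2) f = -9cos x + 9sin 3x
(-(1/2)D) (-(1/2)D) (4E_3pi/2) f = (9/2)cos x - (9/2)sin 3x
D (-(1/2)D) (-(1/2)D) (4E_3pi/2) f = -(9/2)sin x - (27/2)cos 3x
(-(1/2)D) (-(1/2)D) (-(1/2)D) (4E_3pi/2) f = (9/4)sin x + (27/4)cos 3x

the result is g(x) = (9/4)sin x + (27/4)cos 3x


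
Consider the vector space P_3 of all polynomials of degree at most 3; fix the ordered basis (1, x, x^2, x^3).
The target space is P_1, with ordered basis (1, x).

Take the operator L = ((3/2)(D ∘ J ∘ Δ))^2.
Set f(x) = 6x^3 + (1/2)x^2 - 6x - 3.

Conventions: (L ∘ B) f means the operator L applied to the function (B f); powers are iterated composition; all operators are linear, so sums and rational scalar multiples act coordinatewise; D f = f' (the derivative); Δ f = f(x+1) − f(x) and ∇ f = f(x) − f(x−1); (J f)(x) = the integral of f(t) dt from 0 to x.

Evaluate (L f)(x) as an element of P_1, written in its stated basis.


Δ f = 18x^2 + 19x + 1/2
J Δ f = 6x^3 + (19/2)x^2 + (1/2)x
D J Δ f = 18x^2 + 19x + 1/2
((3/2)(D ∘ J ∘ Δ)) f = 27x^2 + (57/2)x + 3/4
Δ ((3/2)(D ∘ J ∘ Δ)) f = 54x + 111/2
J Δ ((3/2)(D ∘ J ∘ Δ)) f = 27x^2 + (111/2)x
D J Δ ((3/2)(D ∘ J ∘ Δ)) f = 54x + 111/2
((3/2)(D ∘ J ∘ Δ)) ((3/2)(D ∘ J ∘ Δ)) f = 81x + 333/4

g(x) = 81x + 333/4


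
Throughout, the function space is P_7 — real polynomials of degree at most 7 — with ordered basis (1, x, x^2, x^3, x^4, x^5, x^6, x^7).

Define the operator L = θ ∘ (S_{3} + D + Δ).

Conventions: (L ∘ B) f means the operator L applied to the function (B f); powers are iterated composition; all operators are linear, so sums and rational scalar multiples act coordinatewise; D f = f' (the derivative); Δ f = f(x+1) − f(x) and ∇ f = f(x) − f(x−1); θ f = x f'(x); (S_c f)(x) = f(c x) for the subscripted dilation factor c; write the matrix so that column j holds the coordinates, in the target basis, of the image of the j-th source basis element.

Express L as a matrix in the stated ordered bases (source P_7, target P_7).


the matrix is [[0, 0, 0, 0, 0, 0, 0, 0]; [0, 3, 4, 3, 4, 5, 6, 7]; [0, 0, 18, 12, 12, 20, 30, 42]; [0, 0, 0, 81, 24, 30, 60, 105]; [0, 0, 0, 0, 324, 40, 60, 140]; [0, 0, 0, 0, 0, 1215, 60, 105]; [0, 0, 0, 0, 0, 0, 4374, 84]; [0, 0, 0, 0, 0, 0, 0, 15309]] (rows listed top to bottom)

image of 1: 0
image of x: 3x
image of x^2: 18x^2 + 4x
image of x^3: 81x^3 + 12x^2 + 3x
image of x^4: 324x^4 + 24x^3 + 12x^2 + 4x
image of x^5: 1215x^5 + 40x^4 + 30x^3 + 20x^2 + 5x
image of x^6: 4374x^6 + 60x^5 + 60x^4 + 60x^3 + 30x^2 + 6x
image of x^7: 15309x^7 + 84x^6 + 105x^5 + 140x^4 + 105x^3 + 42x^2 + 7x
each image's coordinates form column j of the matrix


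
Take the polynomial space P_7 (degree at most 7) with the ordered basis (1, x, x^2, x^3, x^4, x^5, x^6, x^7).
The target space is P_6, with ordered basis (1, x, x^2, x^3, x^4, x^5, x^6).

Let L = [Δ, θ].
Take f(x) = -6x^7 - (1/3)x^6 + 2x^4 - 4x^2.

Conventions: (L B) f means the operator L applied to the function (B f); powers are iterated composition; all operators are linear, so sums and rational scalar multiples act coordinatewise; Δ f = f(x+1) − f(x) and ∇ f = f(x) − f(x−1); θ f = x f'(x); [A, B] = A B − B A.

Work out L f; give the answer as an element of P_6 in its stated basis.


θ f = -42x^7 - 2x^6 + 8x^4 - 8x^2
Δ θ f = -294x^6 - 894x^5 - 1500x^4 - 1478x^3 - 864x^2 - 290x - 44
Δ f = -42x^6 - 128x^5 - 215x^4 - (626/3)x^3 - 119x^2 - 44x - 25/3
θ Δ f = -252x^6 - 640x^5 - 860x^4 - 626x^3 - 238x^2 - 44x
[Δ, θ] f = -42x^6 - 254x^5 - 640x^4 - 852x^3 - 626x^2 - 246x - 44

g(x) = -42x^6 - 254x^5 - 640x^4 - 852x^3 - 626x^2 - 246x - 44


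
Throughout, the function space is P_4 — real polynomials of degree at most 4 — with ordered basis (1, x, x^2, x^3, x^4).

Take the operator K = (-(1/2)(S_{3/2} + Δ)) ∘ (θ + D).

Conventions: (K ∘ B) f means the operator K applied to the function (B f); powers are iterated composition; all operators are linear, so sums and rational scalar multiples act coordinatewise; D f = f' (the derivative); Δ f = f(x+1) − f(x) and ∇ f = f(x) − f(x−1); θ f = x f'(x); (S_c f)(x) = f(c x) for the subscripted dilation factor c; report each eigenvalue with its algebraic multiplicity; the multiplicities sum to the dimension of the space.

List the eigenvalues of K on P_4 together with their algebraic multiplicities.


λ = -81/8 (multiplicity 1), λ = -81/16 (multiplicity 1), λ = -9/4 (multiplicity 1), λ = -3/4 (multiplicity 1), λ = 0 (multiplicity 1)

image of 1: 0
image of x: -(3/4)x - 1
image of x^2: -(9/4)x^2 - (7/2)x - 2
image of x^3: -(81/16)x^3 - (63/8)x^2 - (15/2)x - 3
image of x^4: -(81/8)x^4 - (59/4)x^3 - 18x^2 - 14x - 4
the matrix is upper triangular; its diagonal is (0, -3/4, -9/4, -81/16, -81/8)
for a triangular matrix the eigenvalues are the diagonal entries, with algebraic multiplicity their repetition count


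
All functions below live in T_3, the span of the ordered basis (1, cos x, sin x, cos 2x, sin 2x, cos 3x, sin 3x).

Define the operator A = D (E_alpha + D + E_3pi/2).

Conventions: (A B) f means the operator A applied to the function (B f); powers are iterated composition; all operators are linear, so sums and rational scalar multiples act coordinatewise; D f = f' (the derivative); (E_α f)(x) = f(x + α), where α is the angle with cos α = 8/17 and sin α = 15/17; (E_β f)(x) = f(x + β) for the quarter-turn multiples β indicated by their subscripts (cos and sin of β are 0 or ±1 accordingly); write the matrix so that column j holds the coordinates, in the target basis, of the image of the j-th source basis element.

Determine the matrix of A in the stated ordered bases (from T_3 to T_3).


the matrix is [[0, 0, 0, 0, 0, 0, 0]; [0, -15/17, 8/17, 0, 0, 0, 0]; [0, -8/17, -15/17, 0, 0, 0, 0]; [0, 0, 0, -1636/289, -900/289, 0, 0]; [0, 0, 0, 900/289, -1636/289, 0, 0]; [0, 0, 0, 0, 0, -57471/4913, -14664/4913]; [0, 0, 0, 0, 0, 14664/4913, -57471/4913]] (rows listed top to bottom)

image of 1: 0
image of cos x: -(15/17)cos x - (8/17)sin x
image of sin x: (8/17)cos x - (15/17)sin x
image of cos 2x: -(1636/289)cos 2x + (900/289)sin 2x
image of sin 2x: -(900/289)cos 2x - (1636/289)sin 2x
image of cos 3x: -(57471/4913)cos 3x + (14664/4913)sin 3x
image of sin 3x: -(14664/4913)cos 3x - (57471/4913)sin 3x
each image's coordinates form column j of the matrix


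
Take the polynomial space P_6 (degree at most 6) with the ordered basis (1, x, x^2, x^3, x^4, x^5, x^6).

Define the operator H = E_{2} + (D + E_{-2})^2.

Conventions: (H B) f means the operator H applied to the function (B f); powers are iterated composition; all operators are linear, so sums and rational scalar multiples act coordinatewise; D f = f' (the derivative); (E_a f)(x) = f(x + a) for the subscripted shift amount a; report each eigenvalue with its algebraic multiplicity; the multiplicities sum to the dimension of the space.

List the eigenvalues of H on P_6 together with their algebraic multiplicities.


image of 1: 2
image of x: 2x
image of x^2: 2x^2 + 14
image of x^3: 2x^3 + 42x - 32
image of x^4: 2x^4 + 84x^2 - 128x + 208
image of x^5: 2x^5 + 140x^3 - 320x^2 + 1040x - 832
image of x^6: 2x^6 + 210x^4 - 640x^3 + 3120x^2 - 4992x + 3776
the matrix is upper triangular; its diagonal is (2, 2, 2, 2, 2, 2, 2)
for a triangular matrix the eigenvalues are the diagonal entries, with algebraic multiplicity their repetition count

λ = 2 (multiplicity 7)


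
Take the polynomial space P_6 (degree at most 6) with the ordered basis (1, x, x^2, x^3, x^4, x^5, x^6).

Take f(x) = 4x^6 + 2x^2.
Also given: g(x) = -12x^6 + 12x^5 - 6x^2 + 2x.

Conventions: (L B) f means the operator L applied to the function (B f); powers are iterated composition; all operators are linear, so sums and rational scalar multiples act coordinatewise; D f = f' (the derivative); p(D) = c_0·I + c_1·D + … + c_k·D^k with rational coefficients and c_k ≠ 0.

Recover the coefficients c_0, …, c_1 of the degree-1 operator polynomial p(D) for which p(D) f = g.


D^0 f = 4x^6 + 2x^2
D^1 f = 24x^5 + 4x
matching coefficients of g against c_0 f + c_1 Df + … from the top degree down determines the c_i
solution: c_0 = -3, c_1 = 1/2

p(D) = -3·I + (1/2)·D, i.e. c_0 = -3, c_1 = 1/2


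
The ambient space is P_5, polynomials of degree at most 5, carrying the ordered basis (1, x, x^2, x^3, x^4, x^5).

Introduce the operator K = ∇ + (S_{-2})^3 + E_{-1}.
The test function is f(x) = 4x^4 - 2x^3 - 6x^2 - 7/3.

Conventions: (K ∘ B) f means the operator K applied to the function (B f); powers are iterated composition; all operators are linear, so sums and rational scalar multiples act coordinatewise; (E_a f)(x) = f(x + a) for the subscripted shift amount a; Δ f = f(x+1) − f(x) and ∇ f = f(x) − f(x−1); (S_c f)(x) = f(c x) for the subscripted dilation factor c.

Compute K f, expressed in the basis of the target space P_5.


the result is g(x) = 16388x^4 + 1022x^3 - 390x^2 - 14/3

∇ f = 16x^3 - 30x^2 + 10x
S_{-2} f = 64x^4 + 16x^3 - 24x^2 - 7/3
S_{-2} S_{-2} f = 1024x^4 - 128x^3 - 96x^2 - 7/3
S_{-2} S_{-2} S_{-2} f = 16384x^4 + 1024x^3 - 384x^2 - 7/3
E_{-1} f = 4x^4 - 18x^3 + 24x^2 - 10x - 7/3
(∇ + (S_{-2})^3 + E_{-1}) f = 16388x^4 + 1022x^3 - 390x^2 - 14/3


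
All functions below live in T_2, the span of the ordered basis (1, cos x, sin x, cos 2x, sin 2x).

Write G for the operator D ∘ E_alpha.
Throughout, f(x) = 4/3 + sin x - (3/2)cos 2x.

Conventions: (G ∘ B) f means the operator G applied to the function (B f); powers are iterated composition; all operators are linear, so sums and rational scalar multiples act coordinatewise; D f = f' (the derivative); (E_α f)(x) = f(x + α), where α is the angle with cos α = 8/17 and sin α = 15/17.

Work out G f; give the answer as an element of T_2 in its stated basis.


the result is g(x) = (8/17)cos x - (15/17)sin x + (720/289)cos 2x - (483/289)sin 2x

E_alpha f = 4/3 + (15/17)cos x + (8/17)sin x + (483/578)cos 2x + (360/289)sin 2x
D E_alpha f = (8/17)cos x - (15/17)sin x + (720/289)cos 2x - (483/289)sin 2x


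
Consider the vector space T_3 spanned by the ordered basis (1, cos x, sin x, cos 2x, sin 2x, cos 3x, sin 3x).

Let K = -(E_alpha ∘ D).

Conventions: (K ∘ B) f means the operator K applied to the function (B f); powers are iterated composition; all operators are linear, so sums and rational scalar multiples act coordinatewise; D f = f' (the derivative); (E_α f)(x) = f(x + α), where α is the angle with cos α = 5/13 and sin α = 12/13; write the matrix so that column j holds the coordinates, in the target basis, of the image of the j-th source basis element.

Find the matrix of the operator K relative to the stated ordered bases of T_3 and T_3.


image of 1: 0
image of cos x: (12/13)cos x + (5/13)sin x
image of sin x: -(5/13)cos x + (12/13)sin x
image of cos 2x: (240/169)cos 2x - (238/169)sin 2x
image of sin 2x: (238/169)cos 2x + (240/169)sin 2x
image of cos 3x: -(2484/2197)cos 3x - (6105/2197)sin 3x
image of sin 3x: (6105/2197)cos 3x - (2484/2197)sin 3x
each image's coordinates form column j of the matrix

the matrix is [[0, 0, 0, 0, 0, 0, 0]; [0, 12/13, -5/13, 0, 0, 0, 0]; [0, 5/13, 12/13, 0, 0, 0, 0]; [0, 0, 0, 240/169, 238/169, 0, 0]; [0, 0, 0, -238/169, 240/169, 0, 0]; [0, 0, 0, 0, 0, -2484/2197, 6105/2197]; [0, 0, 0, 0, 0, -6105/2197, -2484/2197]] (rows listed top to bottom)


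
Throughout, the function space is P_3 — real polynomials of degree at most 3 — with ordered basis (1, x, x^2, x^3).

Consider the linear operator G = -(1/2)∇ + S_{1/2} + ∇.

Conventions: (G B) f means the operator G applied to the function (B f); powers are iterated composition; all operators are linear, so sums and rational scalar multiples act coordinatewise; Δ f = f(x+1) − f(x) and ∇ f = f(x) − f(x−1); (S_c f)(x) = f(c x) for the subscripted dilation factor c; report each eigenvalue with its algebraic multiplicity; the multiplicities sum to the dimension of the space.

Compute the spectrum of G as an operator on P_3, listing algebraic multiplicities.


image of 1: 1
image of x: (1/2)x + 1/2
image of x^2: (1/4)x^2 + x - 1/2
image of x^3: (1/8)x^3 + (3/2)x^2 - (3/2)x + 1/2
the matrix is upper triangular; its diagonal is (1, 1/2, 1/4, 1/8)
for a triangular matrix the eigenvalues are the diagonal entries, with algebraic multiplicity their repetition count

λ = 1/8 (multiplicity 1), λ = 1/4 (multiplicity 1), λ = 1/2 (multiplicity 1), λ = 1 (multiplicity 1)


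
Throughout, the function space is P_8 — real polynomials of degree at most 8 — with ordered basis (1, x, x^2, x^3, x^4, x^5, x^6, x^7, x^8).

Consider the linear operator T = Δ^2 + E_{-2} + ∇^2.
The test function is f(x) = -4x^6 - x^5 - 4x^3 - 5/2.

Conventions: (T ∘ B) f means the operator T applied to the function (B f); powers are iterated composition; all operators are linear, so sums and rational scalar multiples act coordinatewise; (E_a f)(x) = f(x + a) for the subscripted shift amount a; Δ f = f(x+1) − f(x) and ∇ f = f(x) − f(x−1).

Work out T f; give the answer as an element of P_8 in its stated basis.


g(x) = -4x^6 + 47x^5 - 470x^4 + 556x^3 - 2536x^2 + 452x - 1381/2

Δ f = -24x^5 - 65x^4 - 90x^3 - 82x^2 - 41x - 9
Δ Δ f = -120x^4 - 500x^3 - 900x^2 - 814x - 302
E_{-2} f = -4x^6 + 47x^5 - 230x^4 + 596x^3 - 856x^2 + 640x - 389/2
∇ f = -24x^5 + 55x^4 - 70x^3 + 38x^2 - 7x - 1
∇ ∇ f = -120x^4 + 460x^3 - 780x^2 + 626x - 194
(Δ^2 + E_{-2} + ∇^2) f = -4x^6 + 47x^5 - 470x^4 + 556x^3 - 2536x^2 + 452x - 1381/2


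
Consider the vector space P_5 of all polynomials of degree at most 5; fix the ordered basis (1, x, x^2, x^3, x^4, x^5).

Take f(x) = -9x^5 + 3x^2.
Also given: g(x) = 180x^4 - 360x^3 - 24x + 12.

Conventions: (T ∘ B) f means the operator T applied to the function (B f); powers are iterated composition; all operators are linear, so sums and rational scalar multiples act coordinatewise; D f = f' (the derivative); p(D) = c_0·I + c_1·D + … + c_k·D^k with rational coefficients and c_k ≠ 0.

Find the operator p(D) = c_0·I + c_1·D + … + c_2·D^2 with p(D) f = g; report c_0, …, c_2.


D^0 f = -9x^5 + 3x^2
D^1 f = -45x^4 + 6x
D^2 f = -180x^3 + 6
matching coefficients of g against c_0 f + c_1 Df + … from the top degree down determines the c_i
solution: c_0 = 0, c_1 = -4, c_2 = 2

p(D) = -4·D + 2·D^2, i.e. c_0 = 0, c_1 = -4, c_2 = 2


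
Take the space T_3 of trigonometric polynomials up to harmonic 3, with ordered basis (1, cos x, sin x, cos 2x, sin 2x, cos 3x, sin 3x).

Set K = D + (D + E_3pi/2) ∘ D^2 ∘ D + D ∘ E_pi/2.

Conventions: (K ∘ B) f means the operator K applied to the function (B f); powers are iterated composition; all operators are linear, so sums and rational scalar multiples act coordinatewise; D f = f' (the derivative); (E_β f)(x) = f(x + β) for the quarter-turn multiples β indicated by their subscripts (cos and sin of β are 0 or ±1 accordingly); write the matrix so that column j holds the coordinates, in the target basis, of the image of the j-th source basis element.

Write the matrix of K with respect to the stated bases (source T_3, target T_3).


the matrix is [[0, 0, 0, 0, 0, 0, 0]; [0, -1, 1, 0, 0, 0, 0]; [0, -1, -1, 0, 0, 0, 0]; [0, 0, 0, 16, 8, 0, 0]; [0, 0, 0, -8, 16, 0, 0]; [0, 0, 0, 0, 0, 111, 3]; [0, 0, 0, 0, 0, -3, 111]] (rows listed top to bottom)

image of 1: 0
image of cos x: -cos x - sin x
image of sin x: cos x - sin x
image of cos 2x: 16cos 2x - 8sin 2x
image of sin 2x: 8cos 2x + 16sin 2x
image of cos 3x: 111cos 3x - 3sin 3x
image of sin 3x: 3cos 3x + 111sin 3x
each image's coordinates form column j of the matrix


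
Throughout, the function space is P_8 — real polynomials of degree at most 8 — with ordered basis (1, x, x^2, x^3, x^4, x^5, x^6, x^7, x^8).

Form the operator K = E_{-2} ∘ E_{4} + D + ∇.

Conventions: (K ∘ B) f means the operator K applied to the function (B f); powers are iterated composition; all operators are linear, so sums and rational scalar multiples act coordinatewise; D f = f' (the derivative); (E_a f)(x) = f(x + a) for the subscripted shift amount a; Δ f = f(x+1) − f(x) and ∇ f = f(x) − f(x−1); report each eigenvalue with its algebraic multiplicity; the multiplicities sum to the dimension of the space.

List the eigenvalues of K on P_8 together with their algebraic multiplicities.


image of 1: 1
image of x: x + 4
image of x^2: x^2 + 8x + 3
image of x^3: x^3 + 12x^2 + 9x + 9
image of x^4: x^4 + 16x^3 + 18x^2 + 36x + 15
image of x^5: x^5 + 20x^4 + 30x^3 + 90x^2 + 75x + 33
image of x^6: x^6 + 24x^5 + 45x^4 + 180x^3 + 225x^2 + 198x + 63
image of x^7: x^7 + 28x^6 + 63x^5 + 315x^4 + 525x^3 + 693x^2 + 441x + 129
image of x^8: x^8 + 32x^7 + 84x^6 + 504x^5 + 1050x^4 + 1848x^3 + 1764x^2 + 1032x + 255
the matrix is upper triangular; its diagonal is (1, 1, 1, 1, 1, 1, 1, 1, 1)
for a triangular matrix the eigenvalues are the diagonal entries, with algebraic multiplicity their repetition count

λ = 1 (multiplicity 9)


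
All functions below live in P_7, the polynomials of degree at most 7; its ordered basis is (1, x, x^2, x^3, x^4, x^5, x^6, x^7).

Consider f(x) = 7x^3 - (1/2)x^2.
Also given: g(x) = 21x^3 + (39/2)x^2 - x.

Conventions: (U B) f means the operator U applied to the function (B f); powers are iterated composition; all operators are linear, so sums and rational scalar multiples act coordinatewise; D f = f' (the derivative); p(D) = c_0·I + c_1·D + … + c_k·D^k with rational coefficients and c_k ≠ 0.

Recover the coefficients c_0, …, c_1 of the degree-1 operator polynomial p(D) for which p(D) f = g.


D^0 f = 7x^3 - (1/2)x^2
D^1 f = 21x^2 - x
matching coefficients of g against c_0 f + c_1 Df + … from the top degree down determines the c_i
solution: c_0 = 3, c_1 = 1

c_0 = 3, c_1 = 1


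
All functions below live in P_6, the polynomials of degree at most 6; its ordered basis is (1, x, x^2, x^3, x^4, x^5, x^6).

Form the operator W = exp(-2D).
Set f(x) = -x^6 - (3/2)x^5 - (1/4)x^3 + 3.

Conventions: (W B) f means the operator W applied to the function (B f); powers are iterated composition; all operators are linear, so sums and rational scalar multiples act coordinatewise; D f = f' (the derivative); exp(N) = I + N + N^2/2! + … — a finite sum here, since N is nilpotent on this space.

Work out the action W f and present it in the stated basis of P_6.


g(x) = -x^6 + (21/2)x^5 - 45x^4 + (399/4)x^3 - (237/2)x^2 + 69x - 11

order-1 term: 12x^5 + 15x^4 + (3/2)x^2
order-2 term: -60x^4 - 60x^3 - 3x
order-3 term: 160x^3 + 120x^2 + 2
order-4 term: -240x^2 - 120x
order-5 term: 192x + 48
order-6 term: -64
the series for exp(-2D) f terminates at order 6
exp(-2D) f = -x^6 + (21/2)x^5 - 45x^4 + (399/4)x^3 - (237/2)x^2 + 69x - 11


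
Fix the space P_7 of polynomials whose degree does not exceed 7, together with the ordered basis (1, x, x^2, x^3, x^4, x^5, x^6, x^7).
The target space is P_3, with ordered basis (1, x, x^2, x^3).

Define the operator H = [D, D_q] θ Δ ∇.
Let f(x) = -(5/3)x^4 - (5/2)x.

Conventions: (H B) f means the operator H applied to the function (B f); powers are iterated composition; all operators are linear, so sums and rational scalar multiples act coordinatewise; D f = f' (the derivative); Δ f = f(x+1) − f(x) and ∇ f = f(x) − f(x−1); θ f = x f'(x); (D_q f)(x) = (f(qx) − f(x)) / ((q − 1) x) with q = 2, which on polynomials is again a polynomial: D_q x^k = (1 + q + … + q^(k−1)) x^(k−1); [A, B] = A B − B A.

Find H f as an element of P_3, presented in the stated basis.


∇ f = -(20/3)x^3 + 10x^2 - (20/3)x - 5/6
Δ ∇ f = -20x^2 - 10/3
θ (Δ ∇) f = -40x^2
D_q θ (Δ ∇) f = -120x
D D_q θ (Δ ∇) f = -120
D θ (Δ ∇) f = -80x
D_q D θ (Δ ∇) f = -80
[D, D_q] θ (Δ ∇) f = -40

the image equals g(x) = -40


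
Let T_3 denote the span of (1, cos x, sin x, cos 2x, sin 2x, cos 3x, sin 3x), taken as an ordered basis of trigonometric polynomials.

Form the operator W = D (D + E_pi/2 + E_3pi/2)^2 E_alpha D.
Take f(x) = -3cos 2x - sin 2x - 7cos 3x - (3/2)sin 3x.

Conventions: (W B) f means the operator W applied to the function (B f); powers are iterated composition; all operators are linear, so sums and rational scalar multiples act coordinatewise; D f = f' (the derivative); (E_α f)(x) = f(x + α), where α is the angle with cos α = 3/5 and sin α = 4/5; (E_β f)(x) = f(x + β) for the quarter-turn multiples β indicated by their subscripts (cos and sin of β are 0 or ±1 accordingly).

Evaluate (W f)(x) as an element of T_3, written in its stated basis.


D f = -2cos 2x + 6sin 2x - (9/2)cos 3x + 21sin 3x
E_alpha D f = (158/25)cos 2x + (6/25)sin 2x + (2901/250)cos 3x - (2259/125)sin 3x
D (E_alpha D) f = (12/25)cos 2x - (316/25)sin 2x - (6777/125)cos 3x - (8703/250)sin 3x
E_pi/2 (E_alpha D) f = -(158/25)cos 2x - (6/25)sin 2x + (2259/125)cos 3x + (2901/250)sin 3x
E_3pi/2 (E_alpha D) f = -(158/25)cos 2x - (6/25)sin 2x - (2259/125)cos 3x - (2901/250)sin 3x
(D + E_pi/2 + E_3pi/2) (E_alpha D) f = -(304/25)cos 2x - (328/25)sin 2x - (6777/125)cos 3x - (8703/250)sin 3x
D (D + E_pi/2 + E_3pi/2) (E_alpha D) f = -(656/25)cos 2x + (608/25)sin 2x - (26109/250)cos 3x + (20331/125)sin 3x
E_pi/2 (D + E_pi/2 + E_3pi/2) (E_alpha D) f = (304/25)cos 2x + (328/25)sin 2x + (8703/250)cos 3x - (6777/125)sin 3x
E_3pi/2 (D + E_pi/2 + E_3pi/2) (E_alpha D) f = (304/25)cos 2x + (328/25)sin 2x - (8703/250)cos 3x + (6777/125)sin 3x
(D + E_pi/2 + E_3pi/2) (D + E_pi/2 + E_3pi/2) (E_alpha D) f = -(48/25)cos 2x + (1264/25)sin 2x - (26109/250)cos 3x + (20331/125)sin 3x
D (D + E_pi/2 + E_3pi/2)^2 (E_alpha D) f = (2528/25)cos 2x + (96/25)sin 2x + (60993/125)cos 3x + (78327/250)sin 3x

the result is g(x) = (2528/25)cos 2x + (96/25)sin 2x + (60993/125)cos 3x + (78327/250)sin 3x


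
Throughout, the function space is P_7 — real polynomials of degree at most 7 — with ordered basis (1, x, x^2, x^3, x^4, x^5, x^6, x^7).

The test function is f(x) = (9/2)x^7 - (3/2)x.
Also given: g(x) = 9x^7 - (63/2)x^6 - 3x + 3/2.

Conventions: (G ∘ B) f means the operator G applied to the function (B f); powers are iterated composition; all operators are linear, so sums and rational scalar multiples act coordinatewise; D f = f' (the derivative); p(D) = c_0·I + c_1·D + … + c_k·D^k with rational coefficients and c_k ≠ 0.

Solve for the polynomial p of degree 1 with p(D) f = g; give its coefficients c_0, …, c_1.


p(D) = 2·I − D, i.e. c_0 = 2, c_1 = -1

D^0 f = (9/2)x^7 - (3/2)x
D^1 f = (63/2)x^6 - 3/2
matching coefficients of g against c_0 f + c_1 Df + … from the top degree down determines the c_i
solution: c_0 = 2, c_1 = -1


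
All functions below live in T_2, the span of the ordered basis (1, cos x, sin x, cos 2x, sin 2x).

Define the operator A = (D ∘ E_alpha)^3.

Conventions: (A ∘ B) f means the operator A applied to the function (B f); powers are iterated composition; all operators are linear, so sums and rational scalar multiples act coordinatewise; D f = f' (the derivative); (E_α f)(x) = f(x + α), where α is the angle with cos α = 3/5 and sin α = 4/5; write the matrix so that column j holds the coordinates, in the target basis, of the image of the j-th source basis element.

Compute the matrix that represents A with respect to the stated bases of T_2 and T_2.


the matrix is [[0, 0, 0, 0, 0]; [0, 44/125, 117/125, 0, 0]; [0, -117/125, 44/125, 0, 0]; [0, 0, 0, -82368/15625, -94024/15625]; [0, 0, 0, 94024/15625, -82368/15625]] (rows listed top to bottom)

image of 1: 0
image of cos x: (44/125)cos x - (117/125)sin x
image of sin x: (117/125)cos x + (44/125)sin x
image of cos 2x: -(82368/15625)cos 2x + (94024/15625)sin 2x
image of sin 2x: -(94024/15625)cos 2x - (82368/15625)sin 2x
each image's coordinates form column j of the matrix


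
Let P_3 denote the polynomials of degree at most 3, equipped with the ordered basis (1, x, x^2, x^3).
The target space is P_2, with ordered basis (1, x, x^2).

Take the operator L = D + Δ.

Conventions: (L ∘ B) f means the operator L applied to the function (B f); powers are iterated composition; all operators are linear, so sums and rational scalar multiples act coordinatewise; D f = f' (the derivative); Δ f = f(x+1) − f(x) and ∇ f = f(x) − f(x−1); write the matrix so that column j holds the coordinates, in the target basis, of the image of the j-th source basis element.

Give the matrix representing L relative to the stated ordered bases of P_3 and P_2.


the matrix is [[0, 2, 1, 1]; [0, 0, 4, 3]; [0, 0, 0, 6]] (rows listed top to bottom)

image of 1: 0
image of x: 2
image of x^2: 4x + 1
image of x^3: 6x^2 + 3x + 1
each image's coordinates form column j of the matrix


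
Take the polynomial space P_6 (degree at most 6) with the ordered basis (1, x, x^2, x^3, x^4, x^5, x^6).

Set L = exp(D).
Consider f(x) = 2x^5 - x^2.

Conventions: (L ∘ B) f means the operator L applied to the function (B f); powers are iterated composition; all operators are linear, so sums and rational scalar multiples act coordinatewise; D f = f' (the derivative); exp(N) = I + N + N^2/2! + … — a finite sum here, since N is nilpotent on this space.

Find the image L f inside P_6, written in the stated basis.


the image equals g(x) = 2x^5 + 10x^4 + 20x^3 + 19x^2 + 8x + 1

order-1 term: 10x^4 - 2x
order-2 term: 20x^3 - 1
order-3 term: 20x^2
order-4 term: 10x
order-5 term: 2
the series for exp(D) f terminates at order 5
exp(D) f = 2x^5 + 10x^4 + 20x^3 + 19x^2 + 8x + 1


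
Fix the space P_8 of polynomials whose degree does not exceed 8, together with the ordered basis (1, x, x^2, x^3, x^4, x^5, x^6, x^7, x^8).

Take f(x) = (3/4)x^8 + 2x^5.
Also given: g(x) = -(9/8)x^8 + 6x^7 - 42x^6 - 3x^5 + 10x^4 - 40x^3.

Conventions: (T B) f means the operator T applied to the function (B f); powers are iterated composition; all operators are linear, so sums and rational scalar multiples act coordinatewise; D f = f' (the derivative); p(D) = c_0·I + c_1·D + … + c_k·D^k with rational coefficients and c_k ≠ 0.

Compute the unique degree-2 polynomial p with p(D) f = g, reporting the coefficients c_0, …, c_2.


D^0 f = (3/4)x^8 + 2x^5
D^1 f = 6x^7 + 10x^4
D^2 f = 42x^6 + 40x^3
matching coefficients of g against c_0 f + c_1 Df + … from the top degree down determines the c_i
solution: c_0 = -3/2, c_1 = 1, c_2 = -1

p(D) = -(3/2)·I + D − D^2, i.e. c_0 = -3/2, c_1 = 1, c_2 = -1


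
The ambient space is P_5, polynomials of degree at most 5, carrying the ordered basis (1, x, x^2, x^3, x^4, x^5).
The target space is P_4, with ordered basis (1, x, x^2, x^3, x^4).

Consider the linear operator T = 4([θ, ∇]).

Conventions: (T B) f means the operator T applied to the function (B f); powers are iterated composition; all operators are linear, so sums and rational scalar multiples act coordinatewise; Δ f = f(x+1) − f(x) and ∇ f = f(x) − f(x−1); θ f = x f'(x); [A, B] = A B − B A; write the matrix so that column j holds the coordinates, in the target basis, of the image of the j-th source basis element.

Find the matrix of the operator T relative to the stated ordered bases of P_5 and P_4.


image of 1: 0
image of x: -4
image of x^2: -8x + 8
image of x^3: -12x^2 + 24x - 12
image of x^4: -16x^3 + 48x^2 - 48x + 16
image of x^5: -20x^4 + 80x^3 - 120x^2 + 80x - 20
each image's coordinates form column j of the matrix

the matrix is [[0, -4, 8, -12, 16, -20]; [0, 0, -8, 24, -48, 80]; [0, 0, 0, -12, 48, -120]; [0, 0, 0, 0, -16, 80]; [0, 0, 0, 0, 0, -20]] (rows listed top to bottom)


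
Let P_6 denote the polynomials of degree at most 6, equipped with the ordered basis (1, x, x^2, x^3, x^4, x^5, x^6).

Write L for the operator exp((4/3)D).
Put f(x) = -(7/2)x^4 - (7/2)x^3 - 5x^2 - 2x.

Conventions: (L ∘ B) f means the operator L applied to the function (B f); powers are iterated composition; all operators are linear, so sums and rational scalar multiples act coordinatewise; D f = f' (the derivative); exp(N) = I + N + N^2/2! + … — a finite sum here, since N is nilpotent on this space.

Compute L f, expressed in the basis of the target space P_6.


order-1 term: -(56/3)x^3 - 14x^2 - (40/3)x - 8/3
order-2 term: -(112/3)x^2 - (56/3)x - 80/9
order-3 term: -(896/27)x - 224/27
order-4 term: -896/81
the series for exp((4/3)D) f terminates at order 4
exp((4/3)D) f = -(7/2)x^4 - (133/6)x^3 - (169/3)x^2 - (1814/27)x - 2504/81

the result is g(x) = -(7/2)x^4 - (133/6)x^3 - (169/3)x^2 - (1814/27)x - 2504/81


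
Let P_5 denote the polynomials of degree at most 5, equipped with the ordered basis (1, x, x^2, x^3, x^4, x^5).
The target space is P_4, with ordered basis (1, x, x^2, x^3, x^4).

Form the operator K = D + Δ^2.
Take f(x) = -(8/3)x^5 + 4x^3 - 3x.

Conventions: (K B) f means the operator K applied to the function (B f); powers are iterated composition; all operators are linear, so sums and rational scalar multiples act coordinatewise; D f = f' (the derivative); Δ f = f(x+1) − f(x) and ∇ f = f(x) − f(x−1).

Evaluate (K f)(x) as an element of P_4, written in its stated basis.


the result is g(x) = -(40/3)x^4 - (160/3)x^3 - 148x^2 - (488/3)x - 59

D f = -(40/3)x^4 + 12x^2 - 3
Δ f = -(40/3)x^4 - (80/3)x^3 - (44/3)x^2 - (4/3)x - 5/3
Δ Δ f = -(160/3)x^3 - 160x^2 - (488/3)x - 56
(D + Δ^2) f = -(40/3)x^4 - (160/3)x^3 - 148x^2 - (488/3)x - 59


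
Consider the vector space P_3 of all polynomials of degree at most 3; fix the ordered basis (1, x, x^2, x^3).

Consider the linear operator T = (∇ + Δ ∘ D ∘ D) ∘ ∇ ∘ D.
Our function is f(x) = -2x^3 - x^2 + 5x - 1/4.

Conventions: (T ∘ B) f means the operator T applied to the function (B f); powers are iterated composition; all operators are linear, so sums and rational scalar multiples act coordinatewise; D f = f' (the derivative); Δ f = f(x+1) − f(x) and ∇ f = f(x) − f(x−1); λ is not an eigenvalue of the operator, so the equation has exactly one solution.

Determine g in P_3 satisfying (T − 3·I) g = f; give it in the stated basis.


the image equals g(x) = (2/3)x^3 + (1/3)x^2 - (5/3)x + 17/12

write g with unknown coordinates in the stated basis and equate coefficients in (T − 3·I) g = f
solving from the highest basis element down gives g = (2/3)x^3 + (1/3)x^2 - (5/3)x + 17/12
check: T g = 4
so T g − 3·g = -2x^3 - x^2 + 5x - 1/4 = f ✓


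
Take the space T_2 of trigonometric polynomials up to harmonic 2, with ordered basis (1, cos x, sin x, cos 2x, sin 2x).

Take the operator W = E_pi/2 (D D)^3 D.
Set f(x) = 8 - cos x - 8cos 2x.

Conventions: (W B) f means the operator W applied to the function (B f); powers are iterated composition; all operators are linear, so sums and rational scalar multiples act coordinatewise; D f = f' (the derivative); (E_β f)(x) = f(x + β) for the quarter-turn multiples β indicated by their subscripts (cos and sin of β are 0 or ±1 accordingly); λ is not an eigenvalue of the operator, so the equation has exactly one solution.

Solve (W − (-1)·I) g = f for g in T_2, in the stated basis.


write g with unknown coordinates in the stated basis and equate coefficients in (W − (-1)·I) g = f
solving from the highest basis element down gives g = 8 - (1/2)cos x - (8/16385)cos 2x - (1024/16385)sin 2x
check: W g = -(1/2)cos x - (131072/16385)cos 2x + (1024/16385)sin 2x
so W g − (-1)·g = 8 - cos x - 8cos 2x = f ✓

the image equals g(x) = 8 - (1/2)cos x - (8/16385)cos 2x - (1024/16385)sin 2x
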